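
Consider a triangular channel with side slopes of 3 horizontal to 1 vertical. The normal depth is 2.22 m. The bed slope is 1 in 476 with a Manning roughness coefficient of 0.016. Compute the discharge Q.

Q = 43.8 m³/s

For a triangular section with side slope z = 3: A = zy² = 3×2.22² = 14.79 m²; P = 2y√(1+z²) = 2×2.22×3.162 = 14.04 m.
Hydraulic radius R = A/P = 14.79/14.04 = 1.053 m.
Manning's equation: Q = (1/n) A R^(2/3) S^(1/2) = (1/0.016) × 14.79 × 1.053^(2/3) × 0.002101^(1/2) = 43.8 m³/s.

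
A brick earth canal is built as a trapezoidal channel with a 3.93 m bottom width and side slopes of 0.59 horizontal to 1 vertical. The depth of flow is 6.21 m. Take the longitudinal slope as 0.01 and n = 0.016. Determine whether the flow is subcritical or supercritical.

With bottom width b = 3.93 m and side slope z = 0.59: A = (b + zy)y = (3.93 + 0.59×6.21)×6.21 = 47.16 m²; P = b + 2y√(1+z²) = 3.93 + 2×6.21×1.161 = 18.35 m.
Hydraulic radius R = A/P = 47.16/18.35 = 2.57 m.
V = (1/n) R^(2/3) √S = (1/0.016) × 2.57^(2/3) × √0.01 = 11.73 m/s. Hydraulic depth D_h = A/T = 47.16/11.26 = 4.189 m.
Froude number Fr = V/√(g·D_h) = 11.73/√(9.81×4.189) = 1.83, which is greater than 1, so the flow is supercritical.

supercritical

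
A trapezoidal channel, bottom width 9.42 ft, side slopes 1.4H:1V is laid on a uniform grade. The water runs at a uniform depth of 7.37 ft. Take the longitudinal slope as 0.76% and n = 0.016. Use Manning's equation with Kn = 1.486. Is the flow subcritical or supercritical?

supercritical

With bottom width b = 9.42 ft and side slope z = 1.4: A = (b + zy)y = (9.42 + 1.4×7.37)×7.37 = 145.5 ft²; P = b + 2y√(1+z²) = 9.42 + 2×7.37×1.72 = 34.78 ft.
Hydraulic radius R = A/P = 145.5/34.78 = 4.183 ft.
V = (1.486/n) R^(2/3) √S = (1.486/0.016) × 4.183^(2/3) × √0.0076 = 21.02 ft/s. Hydraulic depth D_h = A/T = 145.5/30.06 = 4.84 ft.
Froude number Fr = V/√(g·D_h) = 21.02/√(32.2×4.84) = 1.68, which is greater than 1, so the flow is supercritical.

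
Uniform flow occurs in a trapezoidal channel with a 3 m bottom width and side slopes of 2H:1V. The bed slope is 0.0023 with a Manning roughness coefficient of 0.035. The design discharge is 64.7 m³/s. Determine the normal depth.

Manning's equation rearranged: A R^(2/3) = nQ / (1·√S) = 0.035 × 64.7 / (√0.0023) = 47.22.
At y = 2.4 m: A R^(2/3) = 23.01 — too small.
At y = 3.67 m: A R^(2/3) = 59.33 — too large.
At y = 3.32 m: A R^(2/3) = 47.24 — matches.

y_n = 3.32 m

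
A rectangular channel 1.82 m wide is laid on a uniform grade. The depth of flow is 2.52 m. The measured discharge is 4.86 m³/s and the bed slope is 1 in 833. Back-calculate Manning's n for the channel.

Flow area A = b·y = 1.82 × 2.52 = 4.586 m². Wetted perimeter P = b + 2y = 1.82 + 2×2.52 = 6.86 m.
Hydraulic radius R = A/P = 4.586/6.86 = 0.6686 m.
Rearranging Manning's equation: n = (1/Q) A R^(2/3) S^(1/2) = (1/4.86) × 4.586 × 0.6686^(2/3) × √0.0012 = 0.025.

n = 0.025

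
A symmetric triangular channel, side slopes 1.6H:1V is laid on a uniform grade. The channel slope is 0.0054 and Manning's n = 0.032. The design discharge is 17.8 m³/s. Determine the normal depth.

Manning's equation rearranged: A R^(2/3) = nQ / (1·√S) = 0.032 × 17.8 / (√0.0054) = 7.751.
Trying y = 2.42 m: A R^(2/3) = 9.532 — over.
Trying y = 1.61 m: A R^(2/3) = 3.215 — short.
Trying y = 2.24 m: A R^(2/3) = 7.757 — close enough.

y_n = 2.24 m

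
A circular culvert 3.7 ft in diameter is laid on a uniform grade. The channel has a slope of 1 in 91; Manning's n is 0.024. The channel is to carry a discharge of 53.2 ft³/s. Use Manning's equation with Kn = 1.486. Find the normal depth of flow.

Manning's equation rearranged: A R^(2/3) = nQ / (1.486·√S) = 0.024 × 53.2 / (1.486 × √0.01099) = 8.196.
Try y = 2.92 ft: A R^(2/3) = 9.842 — high.
Try y = 2.21 ft: A R^(2/3) = 6.811 — low.
Try y = 2.51 ft: A R^(2/3) = 8.196 — close enough.

y_n = 2.51 ft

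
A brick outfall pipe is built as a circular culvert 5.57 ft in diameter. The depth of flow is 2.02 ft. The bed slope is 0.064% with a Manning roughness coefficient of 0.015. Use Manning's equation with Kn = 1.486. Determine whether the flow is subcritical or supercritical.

For a circular section of diameter D = 5.57 ft at depth y = 2.02 ft, the central angle is θ = 2 arccos(1 − 2y/D) = 2.585 rad. Then A = (D²/8)(θ − sin θ) = 7.977 ft² and P = Dθ/2 = 7.199 ft.
Hydraulic radius R = A/P = 7.977/7.199 = 1.108 ft.
V = (1.486/n) R^(2/3) √S = (1.486/0.015) × 1.108^(2/3) × √0.00064 = 2.683 ft/s. Hydraulic depth D_h = A/T = 7.977/5.356 = 1.489 ft.
Froude number Fr = V/√(g·D_h) = 2.683/√(32.2×1.489) = 0.387, which is less than 1, so the flow is subcritical.

subcritical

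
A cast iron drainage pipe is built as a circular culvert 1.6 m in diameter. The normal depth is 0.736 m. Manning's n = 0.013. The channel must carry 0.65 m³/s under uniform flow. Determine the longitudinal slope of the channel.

For a circular section of diameter D = 1.6 m at depth y = 0.736 m, the central angle is θ = 2 arccos(1 − 2y/D) = 2.981 rad. Then A = (D²/8)(θ − sin θ) = 0.903 m² and P = Dθ/2 = 2.385 m.
Hydraulic radius R = A/P = 0.903/2.385 = 0.3786 m.
From Manning's equation, S = [nQ / (1 A R^(2/3))]² = [0.013 × 0.65 / (1 × 0.903 × 0.3786^(2/3))]² = 0.00032.

S = 0.00032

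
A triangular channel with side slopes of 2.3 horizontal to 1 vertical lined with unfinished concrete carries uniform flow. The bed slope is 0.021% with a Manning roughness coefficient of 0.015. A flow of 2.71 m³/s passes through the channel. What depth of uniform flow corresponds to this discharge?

Manning's equation rearranged: A R^(2/3) = nQ / (1·√S) = 0.015 × 2.71 / (√0.00021) = 2.805.
Try y = 1.44 m: A R^(2/3) = 3.616 — too large.
Try y = 1.04 m: A R^(2/3) = 1.518 — too small.
Try y = 1.31 m: A R^(2/3) = 2.81 — close enough.

y_n = 1.31 m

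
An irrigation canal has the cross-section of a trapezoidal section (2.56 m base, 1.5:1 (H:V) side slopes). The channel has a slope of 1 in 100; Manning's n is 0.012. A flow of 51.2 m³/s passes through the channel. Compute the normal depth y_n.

Manning's equation rearranged: A R^(2/3) = nQ / (1·√S) = 0.012 × 51.2 / (√0.01) = 6.144.
At y = 1.65 m: A R^(2/3) = 8.176 — high.
At y = 1.43 m: A R^(2/3) = 6.141 — close enough.

y_n = 1.43 m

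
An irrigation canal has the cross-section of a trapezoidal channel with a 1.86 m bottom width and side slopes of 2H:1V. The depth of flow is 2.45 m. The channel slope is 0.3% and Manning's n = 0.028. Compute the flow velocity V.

With bottom width b = 1.86 m and side slope z = 2: A = (b + zy)y = (1.86 + 2×2.45)×2.45 = 16.56 m²; P = b + 2y√(1+z²) = 1.86 + 2×2.45×2.236 = 12.82 m.
Hydraulic radius R = A/P = 16.56/12.82 = 1.292 m.
From Manning's equation, V = (1/n) R^(2/3) S^(1/2) = (1/0.028) × 1.292^(2/3) × 0.003^(1/2) = 2.32 m/s.

V = 2.32 m/s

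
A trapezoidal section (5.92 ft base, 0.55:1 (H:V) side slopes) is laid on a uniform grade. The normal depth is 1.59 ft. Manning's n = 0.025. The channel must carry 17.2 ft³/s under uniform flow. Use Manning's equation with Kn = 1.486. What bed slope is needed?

S = 0.000609

With bottom width b = 5.92 ft and side slope z = 0.55: A = (b + zy)y = (5.92 + 0.55×1.59)×1.59 = 10.8 ft²; P = b + 2y√(1+z²) = 5.92 + 2×1.59×1.141 = 9.549 ft.
Hydraulic radius R = A/P = 10.8/9.549 = 1.131 ft.
From Manning's equation, S = [nQ / (1.486 A R^(2/3))]² = [0.025 × 17.2 / (1.486 × 10.8 × 1.131^(2/3))]² = 0.000609.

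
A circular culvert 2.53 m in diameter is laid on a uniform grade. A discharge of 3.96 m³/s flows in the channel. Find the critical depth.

y_c = 0.886 m

At critical depth, Q² T / (g A³) = 1, i.e. A³/T = Q²/g = 3.96²/9.81 = 1.599.
At y = 0.669 m: A³/T = 0.5391 — short.
At y = 1.11 m: A³/T = 3.808 — over.
At y = 0.886 m: A³/T = 1.601 — matches.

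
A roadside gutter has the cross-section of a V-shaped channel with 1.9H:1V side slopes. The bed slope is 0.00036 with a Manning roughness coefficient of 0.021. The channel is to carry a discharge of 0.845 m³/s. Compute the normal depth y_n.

Manning's equation rearranged: A R^(2/3) = nQ / (1·√S) = 0.021 × 0.845 / (√0.00036) = 0.9352.
Try y = 0.678 m: A R^(2/3) = 0.3914 — too small.
Try y = 1.07 m: A R^(2/3) = 1.321 — too large.
Try y = 0.94 m: A R^(2/3) = 0.9354 — close enough.

y_n = 0.94 m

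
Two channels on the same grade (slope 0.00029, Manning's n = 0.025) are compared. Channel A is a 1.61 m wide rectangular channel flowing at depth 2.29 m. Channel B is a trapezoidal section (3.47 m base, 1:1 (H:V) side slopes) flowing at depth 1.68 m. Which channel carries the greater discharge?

Channel A: Flow area A = b·y = 1.61 × 2.29 = 3.687 m². Wetted perimeter P = b + 2y = 1.61 + 2×2.29 = 6.19 m. Hydraulic radius R = A/P = 3.687/6.19 = 0.5956 m. Q_A = (1/0.025)·3.687·0.5956^(2/3)·√0.00029 = 1.778 m³/s.
Channel B: With bottom width b = 3.47 m and side slope z = 1: A = (b + zy)y = (3.47 + 1×1.68)×1.68 = 8.652 m²; P = b + 2y√(1+z²) = 3.47 + 2×1.68×1.414 = 8.222 m. Hydraulic radius R = A/P = 8.652/8.222 = 1.052 m. Q_B = (1/0.025)·8.652·1.052^(2/3)·√0.00029 = 6.097 m³/s.
Q_A = 1.778 m³/s vs Q_B = 6.097 m³/s, so channel B carries more.

channel B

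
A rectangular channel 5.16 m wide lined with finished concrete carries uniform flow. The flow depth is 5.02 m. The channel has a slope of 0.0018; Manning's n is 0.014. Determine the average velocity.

V = 4.32 m/s

Flow area A = b·y = 5.16 × 5.02 = 25.9 m². Wetted perimeter P = b + 2y = 5.16 + 2×5.02 = 15.2 m.
Hydraulic radius R = A/P = 25.9/15.2 = 1.704 m.
From Manning's equation, V = (1/n) R^(2/3) S^(1/2) = (1/0.014) × 1.704^(2/3) × 0.0018^(1/2) = 4.32 m/s.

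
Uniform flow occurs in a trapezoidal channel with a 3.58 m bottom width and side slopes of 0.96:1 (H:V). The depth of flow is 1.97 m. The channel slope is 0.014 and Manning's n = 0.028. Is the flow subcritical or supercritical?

With bottom width b = 3.58 m and side slope z = 0.96: A = (b + zy)y = (3.58 + 0.96×1.97)×1.97 = 10.78 m²; P = b + 2y√(1+z²) = 3.58 + 2×1.97×1.386 = 9.042 m.
Hydraulic radius R = A/P = 10.78/9.042 = 1.192 m.
V = (1/n) R^(2/3) √S = (1/0.028) × 1.192^(2/3) × √0.014 = 4.751 m/s. Hydraulic depth D_h = A/T = 10.78/7.362 = 1.464 m.
Froude number Fr = V/√(g·D_h) = 4.751/√(9.81×1.464) = 1.25, which is greater than 1, so the flow is supercritical.

supercritical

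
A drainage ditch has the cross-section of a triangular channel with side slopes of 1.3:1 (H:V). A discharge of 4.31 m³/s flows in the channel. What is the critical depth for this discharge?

y_c = 1.18 m

At critical depth, Q² T / (g A³) = 1, i.e. A³/T = Q²/g = 4.31²/9.81 = 1.894.
At y = 0.852 m: A³/T = 0.3794 — too small.
At y = 1.44 m: A³/T = 5.232 — too large.
At y = 1.18 m: A³/T = 1.933 — ≈ 1.894.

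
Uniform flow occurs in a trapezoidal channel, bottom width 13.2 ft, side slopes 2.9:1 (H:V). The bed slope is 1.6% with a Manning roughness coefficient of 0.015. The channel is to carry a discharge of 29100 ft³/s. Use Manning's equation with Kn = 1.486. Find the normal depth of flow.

y_n = 12.7 ft

Manning's equation rearranged: A R^(2/3) = nQ / (1.486·√S) = 0.015 × 29100 / (1.486 × √0.016) = 2322.
At y = 14.1 ft: A R^(2/3) = 2961 — high.
At y = 12.7 ft: A R^(2/3) = 2319 — matches.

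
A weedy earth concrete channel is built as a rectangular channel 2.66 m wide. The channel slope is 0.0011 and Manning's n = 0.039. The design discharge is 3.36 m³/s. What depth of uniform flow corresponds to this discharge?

y_n = 1.78 m

Manning's equation rearranged: A R^(2/3) = nQ / (1·√S) = 0.039 × 3.36 / (√0.0011) = 3.951.
At y = 1.47 m: A R^(2/3) = 3.078 — short.
At y = 2.25 m: A R^(2/3) = 5.311 — over.
At y = 1.78 m: A R^(2/3) = 3.947 — matches.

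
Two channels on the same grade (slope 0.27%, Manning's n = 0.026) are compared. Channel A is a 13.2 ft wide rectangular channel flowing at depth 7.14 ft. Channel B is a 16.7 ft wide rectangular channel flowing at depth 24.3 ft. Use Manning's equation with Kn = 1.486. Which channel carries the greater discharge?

Channel A: Flow area A = b·y = 13.2 × 7.14 = 94.25 ft². Wetted perimeter P = b + 2y = 13.2 + 2×7.14 = 27.48 ft. Hydraulic radius R = A/P = 94.25/27.48 = 3.43 ft. Q_A = (1.486/0.026)·94.25·3.43^(2/3)·√0.0027 = 636.6 ft³/s.
Channel B: Flow area A = b·y = 16.7 × 24.3 = 405.8 ft². Wetted perimeter P = b + 2y = 16.7 + 2×24.3 = 65.3 ft. Hydraulic radius R = A/P = 405.8/65.3 = 6.215 ft. Q_B = (1.486/0.026)·405.8·6.215^(2/3)·√0.0027 = 4074 ft³/s.
Q_A = 636.6 ft³/s vs Q_B = 4074 ft³/s, so channel B carries more.

channel B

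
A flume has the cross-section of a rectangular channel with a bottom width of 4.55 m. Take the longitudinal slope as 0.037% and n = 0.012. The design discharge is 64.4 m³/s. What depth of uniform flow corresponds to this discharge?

Manning's equation rearranged: A R^(2/3) = nQ / (1·√S) = 0.012 × 64.4 / (√0.00037) = 40.18.
At y = 7.39 m: A R^(2/3) = 48.63 — too large.
At y = 5.27 m: A R^(2/3) = 32.65 — too small.
At y = 6.27 m: A R^(2/3) = 40.15 — close enough.

y_n = 6.27 m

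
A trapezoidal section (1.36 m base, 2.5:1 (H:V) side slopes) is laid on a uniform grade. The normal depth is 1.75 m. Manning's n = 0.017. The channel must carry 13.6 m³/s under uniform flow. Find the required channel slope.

With bottom width b = 1.36 m and side slope z = 2.5: A = (b + zy)y = (1.36 + 2.5×1.75)×1.75 = 10.04 m²; P = b + 2y√(1+z²) = 1.36 + 2×1.75×2.693 = 10.78 m.
Hydraulic radius R = A/P = 10.04/10.78 = 0.9307 m.
From Manning's equation, S = [nQ / (1 A R^(2/3))]² = [0.017 × 13.6 / (1 × 10.04 × 0.9307^(2/3))]² = 0.000584.

S = 0.000584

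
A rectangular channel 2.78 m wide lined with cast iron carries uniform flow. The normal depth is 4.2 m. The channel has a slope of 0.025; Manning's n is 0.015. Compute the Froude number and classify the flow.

Flow area A = b·y = 2.78 × 4.2 = 11.68 m². Wetted perimeter P = b + 2y = 2.78 + 2×4.2 = 11.18 m.
Hydraulic radius R = A/P = 11.68/11.18 = 1.044 m.
V = (1/n) R^(2/3) √S = (1/0.015) × 1.044^(2/3) × √0.025 = 10.85 m/s. Hydraulic depth D_h = A/T = 11.68/2.78 = 4.2 m.
Froude number Fr = V/√(g·D_h) = 10.85/√(9.81×4.2) = 1.69, which is greater than 1, so the flow is supercritical.

supercritical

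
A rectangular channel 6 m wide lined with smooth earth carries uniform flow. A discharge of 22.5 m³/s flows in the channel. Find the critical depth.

y_c = 1.13 m

For a rectangular channel, critical depth y_c = (q²/g)^(1/3) where q = Q/b = 22.5/6 = 3.75 m²/s.
So y_c = (3.75²/9.81)^(1/3) = 1.13 m.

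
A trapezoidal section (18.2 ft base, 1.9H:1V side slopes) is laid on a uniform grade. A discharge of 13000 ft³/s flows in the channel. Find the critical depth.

At critical depth, Q² T / (g A³) = 1, i.e. A³/T = Q²/g = 13000²/32.2 = 5248000.
Trying y = 11.8 ft: A³/T = 1747000 — short.
Trying y = 18.9 ft: A³/T = 11880000 — over.
Trying y = 15.5 ft: A³/T = 5226000 — ≈ 5248000.

y_c = 15.5 ft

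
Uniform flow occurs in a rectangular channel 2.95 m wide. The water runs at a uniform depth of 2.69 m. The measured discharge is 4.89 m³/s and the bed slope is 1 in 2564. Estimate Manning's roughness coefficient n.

Flow area A = b·y = 2.95 × 2.69 = 7.936 m². Wetted perimeter P = b + 2y = 2.95 + 2×2.69 = 8.33 m.
Hydraulic radius R = A/P = 7.936/8.33 = 0.9526 m.
Rearranging Manning's equation: n = (1/Q) A R^(2/3) S^(1/2) = (1/4.89) × 7.936 × 0.9526^(2/3) × √0.00039 = 0.031.

n = 0.031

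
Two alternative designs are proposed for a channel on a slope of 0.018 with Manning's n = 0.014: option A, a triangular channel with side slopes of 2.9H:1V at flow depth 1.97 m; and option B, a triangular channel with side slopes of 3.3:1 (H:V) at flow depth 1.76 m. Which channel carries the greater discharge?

channel A

Channel A: For a triangular section with side slope z = 2.9: A = zy² = 2.9×1.97² = 11.25 m²; P = 2y√(1+z²) = 2×1.97×3.068 = 12.09 m. Hydraulic radius R = A/P = 11.25/12.09 = 0.9312 m. Q_A = (1/0.014)·11.25·0.9312^(2/3)·√0.018 = 102.8 m³/s.
Channel B: For a triangular section with side slope z = 3.3: A = zy² = 3.3×1.76² = 10.22 m²; P = 2y√(1+z²) = 2×1.76×3.448 = 12.14 m. Hydraulic radius R = A/P = 10.22/12.14 = 0.8422 m. Q_B = (1/0.014)·10.22·0.8422^(2/3)·√0.018 = 87.36 m³/s.
Q_A = 102.8 m³/s vs Q_B = 87.36 m³/s, so channel A carries more.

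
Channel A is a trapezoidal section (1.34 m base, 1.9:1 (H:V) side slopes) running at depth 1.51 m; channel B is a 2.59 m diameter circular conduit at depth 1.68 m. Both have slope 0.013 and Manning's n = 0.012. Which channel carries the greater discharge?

Channel A: With bottom width b = 1.34 m and side slope z = 1.9: A = (b + zy)y = (1.34 + 1.9×1.51)×1.51 = 6.356 m²; P = b + 2y√(1+z²) = 1.34 + 2×1.51×2.147 = 7.824 m. Hydraulic radius R = A/P = 6.356/7.824 = 0.8123 m. Q_A = (1/0.012)·6.356·0.8123^(2/3)·√0.013 = 52.57 m³/s.
Channel B: For a circular section of diameter D = 2.59 m at depth y = 1.68 m, the central angle is θ = 2 arccos(1 − 2y/D) = 3.745 rad. Then A = (D²/8)(θ − sin θ) = 3.617 m² and P = Dθ/2 = 4.85 m. Hydraulic radius R = A/P = 3.617/4.85 = 0.7456 m. Q_B = (1/0.012)·3.617·0.7456^(2/3)·√0.013 = 28.26 m³/s.
Q_A = 52.57 m³/s vs Q_B = 28.26 m³/s, so channel A carries more.

channel A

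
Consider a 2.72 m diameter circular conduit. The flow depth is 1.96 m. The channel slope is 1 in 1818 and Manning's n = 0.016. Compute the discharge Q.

Q = 5.72 m³/s

For a circular section of diameter D = 2.72 m at depth y = 1.96 m, the central angle is θ = 2 arccos(1 − 2y/D) = 4.055 rad. Then A = (D²/8)(θ − sin θ) = 4.483 m² and P = Dθ/2 = 5.515 m.
Hydraulic radius R = A/P = 4.483/5.515 = 0.8128 m.
Manning's equation: Q = (1/n) A R^(2/3) S^(1/2) = (1/0.016) × 4.483 × 0.8128^(2/3) × 0.0005501^(1/2) = 5.72 m³/s.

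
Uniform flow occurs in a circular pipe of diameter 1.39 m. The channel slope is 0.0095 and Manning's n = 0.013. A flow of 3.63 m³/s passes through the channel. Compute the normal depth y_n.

Manning's equation rearranged: A R^(2/3) = nQ / (1·√S) = 0.013 × 3.63 / (√0.0095) = 0.4842.
Try y = 0.975 m: A R^(2/3) = 0.6297 — too large.
Try y = 0.72 m: A R^(2/3) = 0.398 — too small.
Try y = 0.813 m: A R^(2/3) = 0.4844 — matches.

y_n = 0.813 m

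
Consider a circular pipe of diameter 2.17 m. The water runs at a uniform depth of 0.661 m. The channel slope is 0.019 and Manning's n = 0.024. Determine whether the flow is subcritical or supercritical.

For a circular section of diameter D = 2.17 m at depth y = 0.661 m, the central angle is θ = 2 arccos(1 − 2y/D) = 2.339 rad. Then A = (D²/8)(θ − sin θ) = 0.9531 m² and P = Dθ/2 = 2.537 m.
Hydraulic radius R = A/P = 0.9531/2.537 = 0.3756 m.
V = (1/n) R^(2/3) √S = (1/0.024) × 0.3756^(2/3) × √0.019 = 2.99 m/s. Hydraulic depth D_h = A/T = 0.9531/1.997 = 0.4772 m.
Froude number Fr = V/√(g·D_h) = 2.99/√(9.81×0.4772) = 1.38, which is greater than 1, so the flow is supercritical.

supercritical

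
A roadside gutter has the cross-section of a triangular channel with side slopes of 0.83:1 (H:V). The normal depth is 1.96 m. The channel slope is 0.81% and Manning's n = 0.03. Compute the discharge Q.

Q = 7 m³/s

For a triangular section with side slope z = 0.83: A = zy² = 0.83×1.96² = 3.189 m²; P = 2y√(1+z²) = 2×1.96×1.3 = 5.094 m.
Hydraulic radius R = A/P = 3.189/5.094 = 0.6259 m.
Manning's equation: Q = (1/n) A R^(2/3) S^(1/2) = (1/0.03) × 3.189 × 0.6259^(2/3) × 0.0081^(1/2) = 7 m³/s.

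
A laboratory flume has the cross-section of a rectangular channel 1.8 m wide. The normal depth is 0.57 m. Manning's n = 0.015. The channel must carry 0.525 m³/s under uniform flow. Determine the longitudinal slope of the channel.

Flow area A = b·y = 1.8 × 0.57 = 1.026 m². Wetted perimeter P = b + 2y = 1.8 + 2×0.57 = 2.94 m.
Hydraulic radius R = A/P = 1.026/2.94 = 0.349 m.
From Manning's equation, S = [nQ / (1 A R^(2/3))]² = [0.015 × 0.525 / (1 × 1.026 × 0.349^(2/3))]² = 0.00024.

S = 0.00024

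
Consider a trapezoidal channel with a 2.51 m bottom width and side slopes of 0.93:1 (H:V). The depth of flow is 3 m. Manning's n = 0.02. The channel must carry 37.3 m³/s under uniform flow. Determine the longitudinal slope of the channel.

S = 0.0013

With bottom width b = 2.51 m and side slope z = 0.93: A = (b + zy)y = (2.51 + 0.93×3)×3 = 15.9 m²; P = b + 2y√(1+z²) = 2.51 + 2×3×1.366 = 10.7 m.
Hydraulic radius R = A/P = 15.9/10.7 = 1.485 m.
From Manning's equation, S = [nQ / (1 A R^(2/3))]² = [0.02 × 37.3 / (1 × 15.9 × 1.485^(2/3))]² = 0.0013.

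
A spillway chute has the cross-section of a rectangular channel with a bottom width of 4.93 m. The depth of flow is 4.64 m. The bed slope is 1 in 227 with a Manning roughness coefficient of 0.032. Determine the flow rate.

Flow area A = b·y = 4.93 × 4.64 = 22.88 m². Wetted perimeter P = b + 2y = 4.93 + 2×4.64 = 14.21 m.
Hydraulic radius R = A/P = 22.88/14.21 = 1.61 m.
Manning's equation: Q = (1/n) A R^(2/3) S^(1/2) = (1/0.032) × 22.88 × 1.61^(2/3) × 0.004405^(1/2) = 65.2 m³/s.

Q = 65.2 m³/s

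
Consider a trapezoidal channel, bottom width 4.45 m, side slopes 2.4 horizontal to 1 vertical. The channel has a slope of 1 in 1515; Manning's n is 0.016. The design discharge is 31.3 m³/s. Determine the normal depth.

Manning's equation rearranged: A R^(2/3) = nQ / (1·√S) = 0.016 × 31.3 / (√0.0006601) = 19.49.
At y = 1.71 m: A R^(2/3) = 15.55 — low.
At y = 1.91 m: A R^(2/3) = 19.48 — ≈ 19.49.

y_n = 1.91 m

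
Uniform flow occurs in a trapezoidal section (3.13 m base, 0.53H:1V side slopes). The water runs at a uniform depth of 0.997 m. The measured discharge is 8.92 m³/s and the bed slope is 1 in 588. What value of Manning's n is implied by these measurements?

n = 0.013

With bottom width b = 3.13 m and side slope z = 0.53: A = (b + zy)y = (3.13 + 0.53×0.997)×0.997 = 3.647 m²; P = b + 2y√(1+z²) = 3.13 + 2×0.997×1.132 = 5.387 m.
Hydraulic radius R = A/P = 3.647/5.387 = 0.6771 m.
Rearranging Manning's equation: n = (1/Q) A R^(2/3) S^(1/2) = (1/8.92) × 3.647 × 0.6771^(2/3) × √0.001701 = 0.013.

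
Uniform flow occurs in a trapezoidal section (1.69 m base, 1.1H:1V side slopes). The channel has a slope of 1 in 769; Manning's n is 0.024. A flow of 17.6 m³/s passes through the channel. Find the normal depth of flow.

Manning's equation rearranged: A R^(2/3) = nQ / (1·√S) = 0.024 × 17.6 / (√0.0013) = 11.71.
At y = 2.08 m: A R^(2/3) = 8.552 — too small.
At y = 2.64 m: A R^(2/3) = 14.23 — too large.
At y = 2.41 m: A R^(2/3) = 11.69 — matches.

y_n = 2.41 m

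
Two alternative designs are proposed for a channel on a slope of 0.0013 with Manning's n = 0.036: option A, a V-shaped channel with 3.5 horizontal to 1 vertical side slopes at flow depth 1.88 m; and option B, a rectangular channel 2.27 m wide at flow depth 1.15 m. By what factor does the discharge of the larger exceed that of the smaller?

Channel A: For a triangular section with side slope z = 3.5: A = zy² = 3.5×1.88² = 12.37 m²; P = 2y√(1+z²) = 2×1.88×3.64 = 13.69 m. Hydraulic radius R = A/P = 12.37/13.69 = 0.9038 m. Q_A = (1/0.036)·12.37·0.9038^(2/3)·√0.0013 = 11.58 m³/s.
Channel B: Flow area A = b·y = 2.27 × 1.15 = 2.61 m². Wetted perimeter P = b + 2y = 2.27 + 2×1.15 = 4.57 m. Hydraulic radius R = A/P = 2.61/4.57 = 0.5712 m. Q_B = (1/0.036)·2.61·0.5712^(2/3)·√0.0013 = 1.8 m³/s.
The larger discharge is 11.58 m³/s and the smaller is 1.8 m³/s; the ratio is 6.43.

6.43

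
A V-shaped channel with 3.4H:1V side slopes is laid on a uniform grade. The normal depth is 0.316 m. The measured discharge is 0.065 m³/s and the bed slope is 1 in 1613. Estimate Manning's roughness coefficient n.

For a triangular section with side slope z = 3.4: A = zy² = 3.4×0.316² = 0.3395 m²; P = 2y√(1+z²) = 2×0.316×3.544 = 2.24 m.
Hydraulic radius R = A/P = 0.3395/2.24 = 0.1516 m.
Rearranging Manning's equation: n = (1/Q) A R^(2/3) S^(1/2) = (1/0.065) × 0.3395 × 0.1516^(2/3) × √0.00062 = 0.037.

n = 0.037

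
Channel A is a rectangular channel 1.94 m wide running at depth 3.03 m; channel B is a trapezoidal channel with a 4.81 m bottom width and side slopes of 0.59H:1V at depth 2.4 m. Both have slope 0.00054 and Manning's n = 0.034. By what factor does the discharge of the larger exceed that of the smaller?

3.98

Channel A: Flow area A = b·y = 1.94 × 3.03 = 5.878 m². Wetted perimeter P = b + 2y = 1.94 + 2×3.03 = 8 m. Hydraulic radius R = A/P = 5.878/8 = 0.7348 m. Q_A = (1/0.034)·5.878·0.7348^(2/3)·√0.00054 = 3.271 m³/s.
Channel B: With bottom width b = 4.81 m and side slope z = 0.59: A = (b + zy)y = (4.81 + 0.59×2.4)×2.4 = 14.94 m²; P = b + 2y√(1+z²) = 4.81 + 2×2.4×1.161 = 10.38 m. Hydraulic radius R = A/P = 14.94/10.38 = 1.439 m. Q_B = (1/0.034)·14.94·1.439^(2/3)·√0.00054 = 13.02 m³/s.
The larger discharge is 13.02 m³/s and the smaller is 3.271 m³/s; the ratio is 3.98.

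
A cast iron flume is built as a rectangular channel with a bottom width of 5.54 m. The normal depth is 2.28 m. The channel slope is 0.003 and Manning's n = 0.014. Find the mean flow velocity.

V = 4.54 m/s

Flow area A = b·y = 5.54 × 2.28 = 12.63 m². Wetted perimeter P = b + 2y = 5.54 + 2×2.28 = 10.1 m.
Hydraulic radius R = A/P = 12.63/10.1 = 1.251 m.
From Manning's equation, V = (1/n) R^(2/3) S^(1/2) = (1/0.014) × 1.251^(2/3) × 0.003^(1/2) = 4.54 m/s.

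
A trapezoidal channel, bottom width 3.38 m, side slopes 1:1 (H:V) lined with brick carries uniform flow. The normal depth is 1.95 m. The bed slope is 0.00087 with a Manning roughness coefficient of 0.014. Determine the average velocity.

With bottom width b = 3.38 m and side slope z = 1: A = (b + zy)y = (3.38 + 1×1.95)×1.95 = 10.39 m²; P = b + 2y√(1+z²) = 3.38 + 2×1.95×1.414 = 8.895 m.
Hydraulic radius R = A/P = 10.39/8.895 = 1.168 m.
From Manning's equation, V = (1/n) R^(2/3) S^(1/2) = (1/0.014) × 1.168^(2/3) × 0.00087^(1/2) = 2.34 m/s.

V = 2.34 m/s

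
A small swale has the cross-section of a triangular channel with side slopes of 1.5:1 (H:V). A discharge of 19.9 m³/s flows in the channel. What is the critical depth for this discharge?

At critical depth, Q² T / (g A³) = 1, i.e. A³/T = Q²/g = 19.9²/9.81 = 40.37.
At y = 1.61 m: A³/T = 12.17 — too small.
At y = 2.51 m: A³/T = 112.1 — too large.
At y = 2.05 m: A³/T = 40.73 — matches.

y_c = 2.05 m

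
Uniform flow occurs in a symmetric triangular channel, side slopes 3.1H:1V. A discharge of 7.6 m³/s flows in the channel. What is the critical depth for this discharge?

At critical depth, Q² T / (g A³) = 1, i.e. A³/T = Q²/g = 7.6²/9.81 = 5.888.
Try y = 0.814 m: A³/T = 1.717 — short.
Try y = 1.27 m: A³/T = 15.87 — over.
Try y = 1.04 m: A³/T = 5.846 — ≈ 5.888.

y_c = 1.04 m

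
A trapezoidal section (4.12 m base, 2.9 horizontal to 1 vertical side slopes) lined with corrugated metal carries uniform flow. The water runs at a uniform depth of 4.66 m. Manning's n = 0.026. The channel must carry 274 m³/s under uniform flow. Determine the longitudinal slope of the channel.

With bottom width b = 4.12 m and side slope z = 2.9: A = (b + zy)y = (4.12 + 2.9×4.66)×4.66 = 82.17 m²; P = b + 2y√(1+z²) = 4.12 + 2×4.66×3.068 = 32.71 m.
Hydraulic radius R = A/P = 82.17/32.71 = 2.512 m.
From Manning's equation, S = [nQ / (1 A R^(2/3))]² = [0.026 × 274 / (1 × 82.17 × 2.512^(2/3))]² = 0.0022.

S = 0.0022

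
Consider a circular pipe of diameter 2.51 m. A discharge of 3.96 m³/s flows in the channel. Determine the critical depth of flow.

y_c = 0.888 m

At critical depth, Q² T / (g A³) = 1, i.e. A³/T = Q²/g = 3.96²/9.81 = 1.599.
Trying y = 0.669 m: A³/T = 0.5344 — short.
Trying y = 1.12 m: A³/T = 3.904 — over.
Trying y = 0.888 m: A³/T = 1.601 — ≈ 1.599.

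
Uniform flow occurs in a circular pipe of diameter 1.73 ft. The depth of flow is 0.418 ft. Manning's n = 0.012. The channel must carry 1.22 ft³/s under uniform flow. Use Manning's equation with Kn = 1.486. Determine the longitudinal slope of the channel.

S = 0.00328

For a circular section of diameter D = 1.73 ft at depth y = 0.418 ft, the central angle is θ = 2 arccos(1 − 2y/D) = 2.055 rad. Then A = (D²/8)(θ − sin θ) = 0.4379 ft² and P = Dθ/2 = 1.778 ft.
Hydraulic radius R = A/P = 0.4379/1.778 = 0.2463 ft.
From Manning's equation, S = [nQ / (1.486 A R^(2/3))]² = [0.012 × 1.22 / (1.486 × 0.4379 × 0.2463^(2/3))]² = 0.00328.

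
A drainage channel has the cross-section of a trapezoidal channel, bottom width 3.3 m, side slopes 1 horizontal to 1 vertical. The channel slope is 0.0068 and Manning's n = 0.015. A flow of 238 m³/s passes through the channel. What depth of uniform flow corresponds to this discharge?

y_n = 3.87 m

Manning's equation rearranged: A R^(2/3) = nQ / (1·√S) = 0.015 × 238 / (√0.0068) = 43.29.
Try y = 4.5 m: A R^(2/3) = 59.19 — too large.
Try y = 3.35 m: A R^(2/3) = 32.27 — too small.
Try y = 3.87 m: A R^(2/3) = 43.28 — matches.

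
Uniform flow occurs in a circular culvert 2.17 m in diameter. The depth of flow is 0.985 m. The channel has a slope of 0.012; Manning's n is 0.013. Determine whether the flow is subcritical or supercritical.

supercritical

For a circular section of diameter D = 2.17 m at depth y = 0.985 m, the central angle is θ = 2 arccos(1 − 2y/D) = 2.957 rad. Then A = (D²/8)(θ − sin θ) = 1.632 m² and P = Dθ/2 = 3.208 m.
Hydraulic radius R = A/P = 1.632/3.208 = 0.5088 m.
V = (1/n) R^(2/3) √S = (1/0.013) × 0.5088^(2/3) × √0.012 = 5.371 m/s. Hydraulic depth D_h = A/T = 1.632/2.161 = 0.7555 m.
Froude number Fr = V/√(g·D_h) = 5.371/√(9.81×0.7555) = 1.97, which is greater than 1, so the flow is supercritical.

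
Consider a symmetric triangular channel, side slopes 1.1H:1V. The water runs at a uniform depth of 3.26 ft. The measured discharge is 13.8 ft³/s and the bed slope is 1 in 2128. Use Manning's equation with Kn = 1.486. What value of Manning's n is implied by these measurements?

For a triangular section with side slope z = 1.1: A = zy² = 1.1×3.26² = 11.69 ft²; P = 2y√(1+z²) = 2×3.26×1.487 = 9.693 ft.
Hydraulic radius R = A/P = 11.69/9.693 = 1.206 ft.
Rearranging Manning's equation: n = (1.486/Q) A R^(2/3) S^(1/2) = (1.486/13.8) × 11.69 × 1.206^(2/3) × √0.0004699 = 0.0309.

n = 0.0309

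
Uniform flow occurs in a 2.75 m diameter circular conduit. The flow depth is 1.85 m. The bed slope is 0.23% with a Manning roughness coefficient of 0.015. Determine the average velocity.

For a circular section of diameter D = 2.75 m at depth y = 1.85 m, the central angle is θ = 2 arccos(1 − 2y/D) = 3.847 rad. Then A = (D²/8)(θ − sin θ) = 4.25 m² and P = Dθ/2 = 5.29 m.
Hydraulic radius R = A/P = 4.25/5.29 = 0.8034 m.
From Manning's equation, V = (1/n) R^(2/3) S^(1/2) = (1/0.015) × 0.8034^(2/3) × 0.0023^(1/2) = 2.76 m/s.

V = 2.76 m/s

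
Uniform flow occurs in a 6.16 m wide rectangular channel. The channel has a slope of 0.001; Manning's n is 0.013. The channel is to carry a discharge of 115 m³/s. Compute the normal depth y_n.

Manning's equation rearranged: A R^(2/3) = nQ / (1·√S) = 0.013 × 115 / (√0.001) = 47.28.
Trying y = 5.91 m: A R^(2/3) = 58.27 — over.
Trying y = 4.99 m: A R^(2/3) = 47.23 — ≈ 47.28.

y_n = 4.99 m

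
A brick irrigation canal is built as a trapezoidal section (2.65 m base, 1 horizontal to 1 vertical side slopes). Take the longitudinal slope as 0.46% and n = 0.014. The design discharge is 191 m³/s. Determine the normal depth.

y_n = 3.93 m

Manning's equation rearranged: A R^(2/3) = nQ / (1·√S) = 0.014 × 191 / (√0.0046) = 39.43.
Trying y = 3.4 m: A R^(2/3) = 29.03 — low.
Trying y = 4.42 m: A R^(2/3) = 50.63 — high.
Trying y = 3.93 m: A R^(2/3) = 39.37 — ≈ 39.43.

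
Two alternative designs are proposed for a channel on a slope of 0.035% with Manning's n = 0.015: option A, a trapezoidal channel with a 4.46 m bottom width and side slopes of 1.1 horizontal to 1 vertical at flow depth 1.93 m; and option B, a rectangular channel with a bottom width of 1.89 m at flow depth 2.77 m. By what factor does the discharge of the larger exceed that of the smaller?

3.55

Channel A: With bottom width b = 4.46 m and side slope z = 1.1: A = (b + zy)y = (4.46 + 1.1×1.93)×1.93 = 12.71 m²; P = b + 2y√(1+z²) = 4.46 + 2×1.93×1.487 = 10.2 m. Hydraulic radius R = A/P = 12.71/10.2 = 1.246 m. Q_A = (1/0.015)·12.71·1.246^(2/3)·√0.00035 = 18.35 m³/s.
Channel B: Flow area A = b·y = 1.89 × 2.77 = 5.235 m². Wetted perimeter P = b + 2y = 1.89 + 2×2.77 = 7.43 m. Hydraulic radius R = A/P = 5.235/7.43 = 0.7046 m. Q_B = (1/0.015)·5.235·0.7046^(2/3)·√0.00035 = 5.17 m³/s.
The larger discharge is 18.35 m³/s and the smaller is 5.17 m³/s; the ratio is 3.55.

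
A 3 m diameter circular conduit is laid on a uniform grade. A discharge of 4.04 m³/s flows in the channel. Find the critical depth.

At critical depth, Q² T / (g A³) = 1, i.e. A³/T = Q²/g = 4.04²/9.81 = 1.664.
Try y = 0.621 m: A³/T = 0.486 — short.
Try y = 0.96 m: A³/T = 2.649 — over.
Try y = 0.851 m: A³/T = 1.66 — ≈ 1.664.

y_c = 0.851 m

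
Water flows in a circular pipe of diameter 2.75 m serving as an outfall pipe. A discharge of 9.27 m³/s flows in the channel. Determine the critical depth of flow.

y_c = 1.35 m

At critical depth, Q² T / (g A³) = 1, i.e. A³/T = Q²/g = 9.27²/9.81 = 8.76.
Trying y = 1.64 m: A³/T = 18.68 — high.
Trying y = 0.976 m: A³/T = 2.558 — low.
Trying y = 1.35 m: A³/T = 8.88 — close enough.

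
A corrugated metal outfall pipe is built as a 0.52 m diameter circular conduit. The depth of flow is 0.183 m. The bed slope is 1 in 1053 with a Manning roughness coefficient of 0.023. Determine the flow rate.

Q = 0.0194 m³/s

For a circular section of diameter D = 0.52 m at depth y = 0.183 m, the central angle is θ = 2 arccos(1 − 2y/D) = 2.54 rad. Then A = (D²/8)(θ − sin θ) = 0.06674 m² and P = Dθ/2 = 0.6605 m.
Hydraulic radius R = A/P = 0.06674/0.6605 = 0.101 m.
Manning's equation: Q = (1/n) A R^(2/3) S^(1/2) = (1/0.023) × 0.06674 × 0.101^(2/3) × 0.0009497^(1/2) = 0.0194 m³/s.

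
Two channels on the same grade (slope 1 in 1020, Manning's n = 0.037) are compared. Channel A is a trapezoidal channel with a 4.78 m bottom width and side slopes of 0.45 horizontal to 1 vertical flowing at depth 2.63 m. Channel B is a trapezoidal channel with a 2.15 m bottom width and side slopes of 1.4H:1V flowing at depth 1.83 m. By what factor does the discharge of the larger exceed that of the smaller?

Channel A: With bottom width b = 4.78 m and side slope z = 0.45: A = (b + zy)y = (4.78 + 0.45×2.63)×2.63 = 15.68 m²; P = b + 2y√(1+z²) = 4.78 + 2×2.63×1.097 = 10.55 m. Hydraulic radius R = A/P = 15.68/10.55 = 1.487 m. Q_A = (1/0.037)·15.68·1.487^(2/3)·√0.0009804 = 17.29 m³/s.
Channel B: With bottom width b = 2.15 m and side slope z = 1.4: A = (b + zy)y = (2.15 + 1.4×1.83)×1.83 = 8.623 m²; P = b + 2y√(1+z²) = 2.15 + 2×1.83×1.72 = 8.447 m. Hydraulic radius R = A/P = 8.623/8.447 = 1.021 m. Q_B = (1/0.037)·8.623·1.021^(2/3)·√0.0009804 = 7.398 m³/s.
The larger discharge is 17.29 m³/s and the smaller is 7.398 m³/s; the ratio is 2.34.

2.34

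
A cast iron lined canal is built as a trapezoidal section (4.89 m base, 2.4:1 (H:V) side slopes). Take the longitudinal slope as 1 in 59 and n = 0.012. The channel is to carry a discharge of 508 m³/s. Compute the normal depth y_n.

y_n = 2.83 m

Manning's equation rearranged: A R^(2/3) = nQ / (1·√S) = 0.012 × 508 / (√0.01695) = 46.82.
At y = 3.09 m: A R^(2/3) = 56.57 — over.
At y = 2.83 m: A R^(2/3) = 46.84 — matches.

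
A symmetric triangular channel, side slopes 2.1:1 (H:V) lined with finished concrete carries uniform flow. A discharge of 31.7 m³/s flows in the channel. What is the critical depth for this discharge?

At critical depth, Q² T / (g A³) = 1, i.e. A³/T = Q²/g = 31.7²/9.81 = 102.4.
At y = 1.86 m: A³/T = 49.09 — low.
At y = 2.15 m: A³/T = 101.3 — ≈ 102.4.

y_c = 2.15 m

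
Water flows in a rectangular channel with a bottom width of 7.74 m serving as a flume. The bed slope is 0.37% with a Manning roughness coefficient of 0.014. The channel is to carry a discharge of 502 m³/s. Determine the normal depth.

y_n = 7.9 m

Manning's equation rearranged: A R^(2/3) = nQ / (1·√S) = 0.014 × 502 / (√0.0037) = 115.5.
Trying y = 8.82 m: A R^(2/3) = 132 — over.
Trying y = 6.24 m: A R^(2/3) = 86.3 — short.
Trying y = 7.9 m: A R^(2/3) = 115.5 — ≈ 115.5.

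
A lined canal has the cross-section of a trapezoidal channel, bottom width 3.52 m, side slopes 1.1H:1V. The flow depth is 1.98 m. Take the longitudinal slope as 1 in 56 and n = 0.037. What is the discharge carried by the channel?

With bottom width b = 3.52 m and side slope z = 1.1: A = (b + zy)y = (3.52 + 1.1×1.98)×1.98 = 11.28 m²; P = b + 2y√(1+z²) = 3.52 + 2×1.98×1.487 = 9.407 m.
Hydraulic radius R = A/P = 11.28/9.407 = 1.199 m.
Manning's equation: Q = (1/n) A R^(2/3) S^(1/2) = (1/0.037) × 11.28 × 1.199^(2/3) × 0.01786^(1/2) = 46 m³/s.

Q = 46 m³/s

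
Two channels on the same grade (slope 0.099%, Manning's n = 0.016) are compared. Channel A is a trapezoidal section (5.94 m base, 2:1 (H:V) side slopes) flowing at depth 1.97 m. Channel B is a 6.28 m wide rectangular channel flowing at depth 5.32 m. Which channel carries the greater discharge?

Channel A: With bottom width b = 5.94 m and side slope z = 2: A = (b + zy)y = (5.94 + 2×1.97)×1.97 = 19.46 m²; P = b + 2y√(1+z²) = 5.94 + 2×1.97×2.236 = 14.75 m. Hydraulic radius R = A/P = 19.46/14.75 = 1.32 m. Q_A = (1/0.016)·19.46·1.32^(2/3)·√0.00099 = 46.05 m³/s.
Channel B: Flow area A = b·y = 6.28 × 5.32 = 33.41 m². Wetted perimeter P = b + 2y = 6.28 + 2×5.32 = 16.92 m. Hydraulic radius R = A/P = 33.41/16.92 = 1.975 m. Q_B = (1/0.016)·33.41·1.975^(2/3)·√0.00099 = 103.4 m³/s.
Q_A = 46.05 m³/s vs Q_B = 103.4 m³/s, so channel B carries more.

channel B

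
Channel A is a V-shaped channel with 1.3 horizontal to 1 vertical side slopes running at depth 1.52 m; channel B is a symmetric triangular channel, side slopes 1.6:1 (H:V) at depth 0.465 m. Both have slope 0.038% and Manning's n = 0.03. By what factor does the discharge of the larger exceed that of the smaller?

18.3

Channel A: For a triangular section with side slope z = 1.3: A = zy² = 1.3×1.52² = 3.004 m²; P = 2y√(1+z²) = 2×1.52×1.64 = 4.986 m. Hydraulic radius R = A/P = 3.004/4.986 = 0.6024 m. Q_A = (1/0.03)·3.004·0.6024^(2/3)·√0.00038 = 1.392 m³/s.
Channel B: For a triangular section with side slope z = 1.6: A = zy² = 1.6×0.465² = 0.346 m²; P = 2y√(1+z²) = 2×0.465×1.887 = 1.755 m. Hydraulic radius R = A/P = 0.346/1.755 = 0.1972 m. Q_B = (1/0.03)·0.346·0.1972^(2/3)·√0.00038 = 0.07615 m³/s.
The larger discharge is 1.392 m³/s and the smaller is 0.07615 m³/s; the ratio is 18.3.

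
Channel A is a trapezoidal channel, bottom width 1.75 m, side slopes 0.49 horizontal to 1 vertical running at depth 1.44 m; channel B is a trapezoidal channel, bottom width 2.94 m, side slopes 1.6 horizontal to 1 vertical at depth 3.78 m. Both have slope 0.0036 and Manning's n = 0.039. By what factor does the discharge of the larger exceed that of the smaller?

18.9

Channel A: With bottom width b = 1.75 m and side slope z = 0.49: A = (b + zy)y = (1.75 + 0.49×1.44)×1.44 = 3.536 m²; P = b + 2y√(1+z²) = 1.75 + 2×1.44×1.114 = 4.957 m. Hydraulic radius R = A/P = 3.536/4.957 = 0.7133 m. Q_A = (1/0.039)·3.536·0.7133^(2/3)·√0.0036 = 4.343 m³/s.
Channel B: With bottom width b = 2.94 m and side slope z = 1.6: A = (b + zy)y = (2.94 + 1.6×3.78)×3.78 = 33.97 m²; P = b + 2y√(1+z²) = 2.94 + 2×3.78×1.887 = 17.2 m. Hydraulic radius R = A/P = 33.97/17.2 = 1.975 m. Q_B = (1/0.039)·33.97·1.975^(2/3)·√0.0036 = 82.27 m³/s.
The larger discharge is 82.27 m³/s and the smaller is 4.343 m³/s; the ratio is 18.9.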